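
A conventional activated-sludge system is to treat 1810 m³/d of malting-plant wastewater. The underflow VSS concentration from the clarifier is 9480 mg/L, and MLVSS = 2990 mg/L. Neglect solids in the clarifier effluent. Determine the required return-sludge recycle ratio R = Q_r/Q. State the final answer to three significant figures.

R ≈ 0.461

Mass balance around the secondary clarifier (neglecting effluent solids): R = X / (X_r − X) = 2990 / (9480 − 2990) = 0.4607.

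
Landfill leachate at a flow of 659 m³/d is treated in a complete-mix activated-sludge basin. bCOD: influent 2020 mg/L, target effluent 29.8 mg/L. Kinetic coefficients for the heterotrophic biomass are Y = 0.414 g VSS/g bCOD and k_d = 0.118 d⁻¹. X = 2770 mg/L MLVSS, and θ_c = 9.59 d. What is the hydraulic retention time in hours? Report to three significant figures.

Rearranging the biomass balance for a CMAS with decay, V = Y·Q·ΔS·θ_c / [X·(1+k_d θ_c)] = 0.414 × 659 × (2020 − 29.8) × 9.59 / [2770 × (1 + 0.118 × 9.59)] = 5.21×10^6 / 5905 = 881.9 m³.
HRT = V/Q = 881.9 m³ / 659 m³·d⁻¹ = 1.338 d × 24 = 32.12 h.

τ ≈ 32.1 h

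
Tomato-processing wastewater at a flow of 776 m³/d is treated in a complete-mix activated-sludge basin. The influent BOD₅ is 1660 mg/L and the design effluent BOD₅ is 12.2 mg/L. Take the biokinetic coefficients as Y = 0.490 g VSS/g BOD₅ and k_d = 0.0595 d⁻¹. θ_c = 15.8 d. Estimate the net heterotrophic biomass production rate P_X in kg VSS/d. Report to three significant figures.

P_X ≈ 323 kg VSS/d

Correct the yield for decay: Y_obs = Y/(1 + k_d θ_c) = 0.490 / (1 + 0.0595 × 15.8) = 0.490 / 1.940 = 0.2526.
Q·(S₀ − S) = 776 × (1660 − 12.2) × 10⁻³ = 1279 kg/d removed.
Net biomass production P_X = Y_obs × Q·(S₀ − S) = 0.2526 × 1279 = 323.0 kg VSS/d.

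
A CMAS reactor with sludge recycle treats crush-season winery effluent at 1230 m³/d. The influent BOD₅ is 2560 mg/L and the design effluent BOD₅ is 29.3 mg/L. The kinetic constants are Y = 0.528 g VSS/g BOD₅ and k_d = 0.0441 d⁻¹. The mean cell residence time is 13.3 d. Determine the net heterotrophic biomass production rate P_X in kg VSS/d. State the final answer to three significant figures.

Correct the yield for decay: Y_obs = Y/(1 + k_d θ_c) = 0.528 / (1 + 0.0441 × 13.3) = 0.528 / 1.587 = 0.3328.
Substrate removed = Q·(S₀ − S) = 1230 m³/d × (2560 − 29.3) g/m³ = 3.11×10^6 g/d = 3113 kg/d.
So the net sludge growth is P_X = 0.3328 × 3113 = 1036 kg VSS/d.

P_X ≈ 1040 kg VSS/d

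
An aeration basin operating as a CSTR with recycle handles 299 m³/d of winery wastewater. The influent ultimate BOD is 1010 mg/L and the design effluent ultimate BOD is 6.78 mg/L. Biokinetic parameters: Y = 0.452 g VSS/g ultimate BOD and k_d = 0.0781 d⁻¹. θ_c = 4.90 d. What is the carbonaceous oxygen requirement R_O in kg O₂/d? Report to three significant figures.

Y_obs = Y / (1 + k_d θ_c) = 0.452 / (1 + 0.0781 × 4.90) = 0.452 / 1.383 = 0.3269.
Substrate removed = Q·(S₀ − S) = 299 m³/d × (1010 − 6.78) g/m³ = 3×10^5 g/d = 300.0 kg/d.
P_X = Y_obs·Q·(S₀ − S) = 0.3269 × 300.0 = 98.06 kg VSS/d.
R_O = Q·ΔS − 1.42 P_X = 300.0 − 139.2 = 160.7 kg O₂/d.

R_O ≈ 161 kg O₂/d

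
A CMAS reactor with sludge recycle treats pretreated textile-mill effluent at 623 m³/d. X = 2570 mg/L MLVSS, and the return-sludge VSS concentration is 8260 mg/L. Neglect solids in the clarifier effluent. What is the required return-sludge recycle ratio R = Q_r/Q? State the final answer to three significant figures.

Mass balance around the secondary clarifier (neglecting effluent solids): R = X / (X_r − X) = 2570 / (8260 − 2570) = 0.4517.

R ≈ 0.452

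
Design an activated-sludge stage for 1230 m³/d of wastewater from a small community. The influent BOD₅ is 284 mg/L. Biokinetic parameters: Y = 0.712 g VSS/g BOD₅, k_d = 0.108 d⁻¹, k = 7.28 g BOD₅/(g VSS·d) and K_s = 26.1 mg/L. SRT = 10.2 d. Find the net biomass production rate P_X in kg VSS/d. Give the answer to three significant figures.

Effluent substrate depends only on kinetics and SRT: S = K_s(1 + k_d θ_c) / [θ_c(Yk − k_d) − 1] = 26.1 × (1 + 0.108 × 10.2) / [10.2 × (0.712 × 7.28 − 0.108) − 1] = 54.85 / 50.77 = 1.080 mg/L.
Y_obs = Y / (1 + k_d θ_c) = 0.712 / (1 + 0.108 × 10.2) = 0.712 / 2.102 = 0.3388.
ΔS = 284 − 1.08 = 282.9 mg/L, so the substrate removal rate is 1230 × 282.9/1000 = 348.0 kg BOD₅/d.
Biomass produced: P_X = Y_obs·Q·ΔS = 0.3388 × 348.0 ≈ 117.9 kg VSS/d.

P_X ≈ 118 kg VSS/d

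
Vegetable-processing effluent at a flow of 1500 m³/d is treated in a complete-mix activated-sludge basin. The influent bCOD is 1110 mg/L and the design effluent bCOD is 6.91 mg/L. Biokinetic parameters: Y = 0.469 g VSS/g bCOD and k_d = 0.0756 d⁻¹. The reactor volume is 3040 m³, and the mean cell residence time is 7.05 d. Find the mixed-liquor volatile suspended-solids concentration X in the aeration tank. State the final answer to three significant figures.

Solving the biomass balance for X: X = Y Q (S₀−S) θ_c / [V (1+k_d θ_c)] = 0.469 × 1500 × (1110 − 6.91) × 7.05 / [3040 × (1 + 0.0756 × 7.05)] = 1174 mg/L.

X ≈ 1170 mg/L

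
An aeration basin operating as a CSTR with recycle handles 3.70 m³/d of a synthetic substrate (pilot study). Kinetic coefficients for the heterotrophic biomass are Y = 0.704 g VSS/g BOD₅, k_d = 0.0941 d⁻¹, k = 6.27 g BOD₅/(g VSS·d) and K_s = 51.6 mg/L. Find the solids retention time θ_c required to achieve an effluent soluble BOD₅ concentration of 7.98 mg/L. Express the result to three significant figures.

θ_c ≈ 2.01 d

From 1/θ_c = Y·k·S/(K_s + S) − k_d: Y·k·S/(K_s+S) = 0.704 × 6.27 × 7.98 / (51.6 + 7.98) = 0.5912 d⁻¹.
θ_c = 1/(μ − k_d) = 1/(0.5912 − 0.0941) = 1/0.4971 = 2.012 d.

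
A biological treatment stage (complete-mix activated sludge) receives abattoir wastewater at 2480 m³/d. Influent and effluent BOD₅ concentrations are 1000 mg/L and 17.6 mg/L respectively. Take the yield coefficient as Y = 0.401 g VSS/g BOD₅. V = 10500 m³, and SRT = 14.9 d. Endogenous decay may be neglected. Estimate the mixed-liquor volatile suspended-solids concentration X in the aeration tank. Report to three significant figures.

From V·X = Y·Q·(S₀ − S)·θ_c (decay neglected): X = 0.401 × 2480 × (1000 − 17.6) × 14.9 / 10500 = 1386 mg/L.

X ≈ 1390 mg/L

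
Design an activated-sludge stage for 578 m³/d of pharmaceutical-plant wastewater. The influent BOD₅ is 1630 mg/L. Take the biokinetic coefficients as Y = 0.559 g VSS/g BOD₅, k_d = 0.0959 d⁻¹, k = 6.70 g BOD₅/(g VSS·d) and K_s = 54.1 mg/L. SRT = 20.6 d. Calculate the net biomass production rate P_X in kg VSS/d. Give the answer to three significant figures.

P_X ≈ 177 kg VSS/d

Effluent substrate depends only on kinetics and SRT: S = K_s(1 + k_d θ_c) / [θ_c(Yk − k_d) − 1] = 54.1 × (1 + 0.0959 × 20.6) / [20.6 × (0.559 × 6.70 − 0.0959) − 1] = 161.0 / 74.18 = 2.170 mg/L.
The observed yield is Y_obs = Y/(1 + k_d·θ_c) = 0.559 / (1 + 0.0959 × 20.6) = 0.559 / 2.976 = 0.1879 g VSS per g BOD₅ removed.
Substrate removed = Q·(S₀ − S) = 578 m³/d × (1630 − 2.17) g/m³ = 9.41×10^5 g/d = 940.9 kg/d.
P_X = Y_obs · Q(S₀ − S) = 0.1879 × 940.9 = 176.8 kg VSS/d.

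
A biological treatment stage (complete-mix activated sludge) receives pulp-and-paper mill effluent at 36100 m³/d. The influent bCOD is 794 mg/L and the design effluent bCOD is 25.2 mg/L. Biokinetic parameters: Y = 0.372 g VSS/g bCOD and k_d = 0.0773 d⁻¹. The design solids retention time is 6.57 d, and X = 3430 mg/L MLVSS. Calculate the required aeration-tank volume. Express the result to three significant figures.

V ≈ 13100 m³

Rearranging the biomass balance for a CMAS with decay, V = Y·Q·ΔS·θ_c / [X·(1+k_d θ_c)] = 0.372 × 36100 × (794 − 25.2) × 6.57 / [3430 × (1 + 0.0773 × 6.57)] = 6.78×10^7 / 5172 = 13115 m³.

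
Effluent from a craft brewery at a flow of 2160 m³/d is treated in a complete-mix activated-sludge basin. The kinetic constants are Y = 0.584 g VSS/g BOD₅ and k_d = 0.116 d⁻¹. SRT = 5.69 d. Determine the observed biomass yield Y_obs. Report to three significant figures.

Observed yield with endogenous decay: Y_obs = Y / (1 + k_d·θ_c) = 0.584 / (1 + 0.116 × 5.69) = 0.584 / 1.660 = 0.3518 g VSS/g BOD₅.

Y_obs ≈ 0.352 g VSS/g BOD₅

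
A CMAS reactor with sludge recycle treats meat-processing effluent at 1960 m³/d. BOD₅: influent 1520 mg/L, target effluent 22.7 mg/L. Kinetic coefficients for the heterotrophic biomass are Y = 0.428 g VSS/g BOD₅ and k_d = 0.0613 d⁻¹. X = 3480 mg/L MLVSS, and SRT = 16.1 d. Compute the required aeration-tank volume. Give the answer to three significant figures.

V ≈ 2920 m³

Steady-state biomass mass balance: V·X·(1 + k_d·θ_c) = Y·Q·(S₀ − S)·θ_c, so V = 0.428 × 1960 × (1520 − 22.7) × 16.1 / [3480 × (1 + 0.0613 × 16.1)] = 2.02×10^7 / 6915 = 2925 m³.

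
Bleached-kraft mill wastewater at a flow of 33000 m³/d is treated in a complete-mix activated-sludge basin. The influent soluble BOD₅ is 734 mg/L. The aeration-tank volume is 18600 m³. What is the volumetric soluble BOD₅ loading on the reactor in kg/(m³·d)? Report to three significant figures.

Volumetric loading L_v = Q·S₀ / V = 33000 × 734 g/m³ / 18600 m³ = 1302 g/(m³·d) = 1.302 kg soluble BOD₅/(m³·d).

L_v ≈ 1.30 kg soluble BOD₅/(m³·d)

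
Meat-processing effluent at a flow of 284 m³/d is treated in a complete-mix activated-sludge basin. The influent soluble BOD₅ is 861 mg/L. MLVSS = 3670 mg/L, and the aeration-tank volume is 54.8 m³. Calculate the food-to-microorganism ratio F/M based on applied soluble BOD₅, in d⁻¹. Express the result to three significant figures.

F/M ≈ 1.22 d⁻¹

F/M = applied load / biomass = Q·S₀/(V·X) = 284 × 861 / (54.80 × 3670) = 1.216 d⁻¹.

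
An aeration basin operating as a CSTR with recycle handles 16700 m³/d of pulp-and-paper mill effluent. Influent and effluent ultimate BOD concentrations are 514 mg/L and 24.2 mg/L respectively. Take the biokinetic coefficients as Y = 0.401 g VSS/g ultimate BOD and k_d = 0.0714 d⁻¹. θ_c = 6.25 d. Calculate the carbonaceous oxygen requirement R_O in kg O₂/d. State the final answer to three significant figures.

R_O ≈ 4960 kg O₂/d

Correct the yield for decay: Y_obs = Y/(1 + k_d θ_c) = 0.401 / (1 + 0.0714 × 6.25) = 0.401 / 1.446 = 0.2773.
ΔS = 514 − 24.2 = 489.8 mg/L, so the substrate removal rate is 16700 × 489.8/1000 = 8180 kg ultimate BOD/d.
Net sludge production P_X = 0.2773 × 8180 = 2268 kg VSS/d.
R_O = Q·ΔS − 1.42 P_X = 8180 − 3221 = 4959 kg O₂/d.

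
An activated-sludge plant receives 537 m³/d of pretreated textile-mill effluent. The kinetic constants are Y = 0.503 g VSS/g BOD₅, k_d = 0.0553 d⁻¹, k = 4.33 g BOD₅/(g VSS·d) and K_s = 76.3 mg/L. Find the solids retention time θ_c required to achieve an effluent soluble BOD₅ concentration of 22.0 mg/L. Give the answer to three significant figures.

θ_c ≈ 2.31 d

At the target effluent, Y k S/(K_s+S) = 0.503×4.33×22.0/98.30 = 0.4874 d⁻¹.
Then 1/θ_c = μ − k_d = 0.4874 − 0.0553 = 0.4321 d⁻¹, giving θ_c = 2.314 d.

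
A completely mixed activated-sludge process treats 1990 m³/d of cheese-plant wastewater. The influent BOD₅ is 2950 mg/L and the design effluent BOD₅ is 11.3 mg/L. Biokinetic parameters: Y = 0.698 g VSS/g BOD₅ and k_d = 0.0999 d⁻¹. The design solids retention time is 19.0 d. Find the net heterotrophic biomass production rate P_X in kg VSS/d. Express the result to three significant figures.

P_X ≈ 1410 kg VSS/d

Y_obs = Y / (1 + k_d θ_c) = 0.698 / (1 + 0.0999 × 19.0) = 0.698 / 2.898 = 0.2408.
Q·(S₀ − S) = 1990 × (2950 − 11.3) × 10⁻³ = 5848 kg/d removed.
So the net sludge growth is P_X = 0.2408 × 5848 = 1408 kg VSS/d.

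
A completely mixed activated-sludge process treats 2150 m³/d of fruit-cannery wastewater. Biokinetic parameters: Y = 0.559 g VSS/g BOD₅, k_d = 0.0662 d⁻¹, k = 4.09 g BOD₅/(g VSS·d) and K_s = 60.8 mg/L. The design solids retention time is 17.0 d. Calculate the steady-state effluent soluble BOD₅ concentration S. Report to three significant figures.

S ≈ 3.52 mg/L

Effluent substrate depends only on kinetics and SRT: S = K_s(1 + k_d θ_c) / [θ_c(Yk − k_d) − 1] = 60.8 × (1 + 0.0662 × 17.0) / [17.0 × (0.559 × 4.09 − 0.0662) − 1] = 129.2 / 36.74 = 3.517 mg/L.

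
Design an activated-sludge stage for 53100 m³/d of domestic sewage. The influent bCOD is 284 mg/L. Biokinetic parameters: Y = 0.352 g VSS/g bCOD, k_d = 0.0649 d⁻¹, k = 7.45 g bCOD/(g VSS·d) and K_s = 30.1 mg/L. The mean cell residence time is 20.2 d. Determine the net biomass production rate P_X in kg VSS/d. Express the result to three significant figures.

For a completely mixed reactor with recycle the Lawrence–McCarty relation gives S = K_s·(1 + k_d·θ_c) / [θ_c·(Y·k − k_d) − 1] = 30.1 × (1 + 0.0649 × 20.2) / [20.2 × (0.352 × 7.45 − 0.0649) − 1] = 69.56 / 50.66 = 1.373 mg/L.
Y_obs = Y / (1 + k_d θ_c) = 0.352 / (1 + 0.0649 × 20.2) = 0.352 / 2.311 = 0.1523.
Q·(S₀ − S) = 53100 × (284 − 1.37) × 10⁻³ = 15008 kg/d removed.
Biomass produced: P_X = Y_obs·Q·ΔS = 0.1523 × 15008 ≈ 2286 kg VSS/d.

P_X ≈ 2290 kg VSS/d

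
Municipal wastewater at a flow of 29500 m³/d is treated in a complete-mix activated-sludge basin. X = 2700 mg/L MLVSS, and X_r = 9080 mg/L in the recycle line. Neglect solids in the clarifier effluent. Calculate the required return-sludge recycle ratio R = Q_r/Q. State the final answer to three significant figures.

R ≈ 0.423

Mass balance around the secondary clarifier (neglecting effluent solids): R = X / (X_r − X) = 2700 / (9080 − 2700) = 0.4232.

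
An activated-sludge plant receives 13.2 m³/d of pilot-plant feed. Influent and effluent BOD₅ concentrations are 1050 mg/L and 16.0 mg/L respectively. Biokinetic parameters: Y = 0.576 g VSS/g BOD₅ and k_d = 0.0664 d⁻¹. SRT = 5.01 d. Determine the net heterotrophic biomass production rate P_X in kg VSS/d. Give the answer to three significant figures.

P_X ≈ 5.90 kg VSS/d

Observed yield with endogenous decay: Y_obs = Y / (1 + k_d·θ_c) = 0.576 / (1 + 0.0664 × 5.01) = 0.576 / 1.333 = 0.4322 g VSS/g BOD₅.
Mass of BOD₅ removed per day: Q(S₀ − S) = 13.2 × 1034 g/m³ = 13.65 kg/d.
Net biomass production P_X = Y_obs × Q·(S₀ − S) = 0.4322 × 13.65 = 5.899 kg VSS/d.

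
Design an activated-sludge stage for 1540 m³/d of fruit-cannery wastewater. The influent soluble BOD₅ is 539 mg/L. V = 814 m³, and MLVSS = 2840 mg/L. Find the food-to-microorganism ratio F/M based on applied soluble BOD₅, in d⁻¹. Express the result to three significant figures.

F/M ≈ 0.359 d⁻¹

Food-to-microorganism ratio F/M = Q S₀ / (V X) = 1540 × 539 / (814.0 × 2840) = 0.3591 d⁻¹.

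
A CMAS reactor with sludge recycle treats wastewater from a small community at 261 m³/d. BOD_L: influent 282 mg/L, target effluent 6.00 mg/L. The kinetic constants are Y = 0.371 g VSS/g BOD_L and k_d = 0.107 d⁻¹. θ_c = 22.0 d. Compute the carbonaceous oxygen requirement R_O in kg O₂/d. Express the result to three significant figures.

Y_obs = Y / (1 + k_d θ_c) = 0.371 / (1 + 0.107 × 22.0) = 0.371 / 3.354 = 0.1106.
Mass of BOD_L removed per day: Q(S₀ − S) = 261 × 276.0 g/m³ = 72.04 kg/d.
Net sludge production P_X = 0.1106 × 72.04 = 7.968 kg VSS/d.
R_O = Q·ΔS − 1.42 P_X = 72.04 − 11.31 = 60.72 kg O₂/d.

R_O ≈ 60.7 kg O₂/d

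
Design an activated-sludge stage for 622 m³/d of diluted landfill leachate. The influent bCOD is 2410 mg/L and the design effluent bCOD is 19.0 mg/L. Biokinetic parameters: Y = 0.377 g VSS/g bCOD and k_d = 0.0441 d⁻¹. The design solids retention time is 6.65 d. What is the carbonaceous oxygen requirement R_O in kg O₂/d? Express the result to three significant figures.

R_O ≈ 872 kg O₂/d

The observed yield is Y_obs = Y/(1 + k_d·θ_c) = 0.377 / (1 + 0.0441 × 6.65) = 0.377 / 1.293 = 0.2915 g VSS per g bCOD removed.
Q·(S₀ − S) = 622 × (2410 − 19.0) × 10⁻³ = 1487 kg/d removed.
P_X = Y_obs·Q·(S₀ − S) = 0.2915 × 1487 = 433.5 kg VSS/d.
Carbonaceous O₂ demand = substrate oxidised − cell-mass equivalent = 1487 − 1.42 × 433.5 = 871.6 kg O₂/d.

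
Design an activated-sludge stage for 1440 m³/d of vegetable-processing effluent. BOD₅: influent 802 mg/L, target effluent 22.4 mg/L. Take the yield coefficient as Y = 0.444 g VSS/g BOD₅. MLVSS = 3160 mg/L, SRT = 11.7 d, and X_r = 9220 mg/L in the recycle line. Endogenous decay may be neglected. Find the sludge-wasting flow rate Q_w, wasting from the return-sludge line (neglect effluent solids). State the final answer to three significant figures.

Biomass mass balance (decay neglected): V·X = Y·Q·(S₀ − S)·θ_c, so V = 0.444 × 1440 × (802 − 22.4) × 11.7 / 3160 = 1846 m³.
Wasting from the return line (neglecting effluent solids): Q_w = V·X / (θ_c·X_r) = 1846 × 3160 / (11.7 × 9220) = 54.06 m³/d.

Q_w ≈ 54.1 m³/d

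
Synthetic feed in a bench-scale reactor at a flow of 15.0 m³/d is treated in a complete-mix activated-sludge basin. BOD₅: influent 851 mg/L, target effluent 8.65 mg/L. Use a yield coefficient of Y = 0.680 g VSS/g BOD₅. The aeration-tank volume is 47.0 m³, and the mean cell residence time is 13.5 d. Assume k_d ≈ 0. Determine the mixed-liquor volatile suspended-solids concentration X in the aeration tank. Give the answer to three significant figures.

X ≈ 2470 mg/L

Without decay, X = Y Q (S₀−S) θ_c / V = 0.680 × 15.0 × (851 − 8.65) × 13.5 / 47.0 = 2468 mg/L.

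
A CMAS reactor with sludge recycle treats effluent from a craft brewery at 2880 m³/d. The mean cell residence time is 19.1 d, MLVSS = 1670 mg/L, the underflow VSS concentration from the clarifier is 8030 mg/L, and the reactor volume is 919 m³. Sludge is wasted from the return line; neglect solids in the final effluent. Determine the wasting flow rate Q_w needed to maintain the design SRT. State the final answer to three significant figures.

Q_w ≈ 10.0 m³/d

θ_c = V·X/(Q_w·X_r) when wasting from the recycle, so Q_w = V·X/(θ_c·X_r) = 919.0 × 1670 / (19.1 × 8030) = 10.01 m³/d.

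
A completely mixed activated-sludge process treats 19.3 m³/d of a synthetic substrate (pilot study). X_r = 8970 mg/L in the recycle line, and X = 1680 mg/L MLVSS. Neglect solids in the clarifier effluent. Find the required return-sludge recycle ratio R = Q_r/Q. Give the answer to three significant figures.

R ≈ 0.230

R = Q_r/Q = X/(X_r − X) = 1680 / (8970 − 1680) = 0.2305.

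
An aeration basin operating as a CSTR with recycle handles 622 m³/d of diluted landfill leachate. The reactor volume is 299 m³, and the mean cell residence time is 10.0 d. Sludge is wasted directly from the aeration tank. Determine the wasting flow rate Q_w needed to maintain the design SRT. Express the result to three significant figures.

Q_w ≈ 29.9 m³/d

Wasting from the aeration tank: Q_w = V / θ_c = 299.0 / 10.0 = 29.90 m³/d.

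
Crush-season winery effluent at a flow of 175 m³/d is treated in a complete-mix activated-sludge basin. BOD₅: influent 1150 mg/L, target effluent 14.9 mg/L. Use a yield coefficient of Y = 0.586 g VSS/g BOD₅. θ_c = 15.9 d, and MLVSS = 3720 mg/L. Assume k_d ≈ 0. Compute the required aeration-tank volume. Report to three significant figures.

V ≈ 498 m³

V·X = Y·Q·ΔS·θ_c gives V = 0.586 × 175 × (1150 − 14.9) × 15.9 / 3720 = 497.5 m³.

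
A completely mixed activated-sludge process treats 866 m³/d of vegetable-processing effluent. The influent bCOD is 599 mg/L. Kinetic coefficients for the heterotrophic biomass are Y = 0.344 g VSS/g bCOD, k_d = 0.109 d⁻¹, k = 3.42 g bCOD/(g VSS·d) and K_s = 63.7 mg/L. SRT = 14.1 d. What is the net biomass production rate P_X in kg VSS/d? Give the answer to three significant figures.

Effluent substrate depends only on kinetics and SRT: S = K_s(1 + k_d θ_c) / [θ_c(Yk − k_d) − 1] = 63.7 × (1 + 0.109 × 14.1) / [14.1 × (0.344 × 3.42 − 0.109) − 1] = 161.6 / 14.05 = 11.50 mg/L.
The observed yield is Y_obs = Y/(1 + k_d·θ_c) = 0.344 / (1 + 0.109 × 14.1) = 0.344 / 2.537 = 0.1356 g VSS per g bCOD removed.
Mass of bCOD removed per day: Q(S₀ − S) = 866 × 587.5 g/m³ = 508.8 kg/d.
Net biomass production P_X = Y_obs × Q·(S₀ − S) = 0.1356 × 508.8 = 68.99 kg VSS/d.

P_X ≈ 69.0 kg VSS/d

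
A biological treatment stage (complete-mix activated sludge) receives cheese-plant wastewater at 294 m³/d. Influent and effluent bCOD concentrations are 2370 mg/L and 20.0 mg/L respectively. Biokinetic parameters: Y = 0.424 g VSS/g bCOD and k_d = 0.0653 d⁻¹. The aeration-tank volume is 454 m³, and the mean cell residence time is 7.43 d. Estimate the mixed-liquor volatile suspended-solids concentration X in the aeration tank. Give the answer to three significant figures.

X ≈ 3230 mg/L

Solving the biomass balance for X: X = Y Q (S₀−S) θ_c / [V (1+k_d θ_c)] = 0.424 × 294 × (2370 − 20.0) × 7.43 / [454 × (1 + 0.0653 × 7.43)] = 3228 mg/L.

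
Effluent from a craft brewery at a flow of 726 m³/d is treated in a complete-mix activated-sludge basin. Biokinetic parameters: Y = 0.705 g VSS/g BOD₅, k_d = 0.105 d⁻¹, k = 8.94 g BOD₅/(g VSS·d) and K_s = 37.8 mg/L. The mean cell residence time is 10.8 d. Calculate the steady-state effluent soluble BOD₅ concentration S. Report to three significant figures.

S ≈ 1.22 mg/L

For a completely mixed reactor with recycle the Lawrence–McCarty relation gives S = K_s·(1 + k_d·θ_c) / [θ_c·(Y·k − k_d) − 1] = 37.8 × (1 + 0.105 × 10.8) / [10.8 × (0.705 × 8.94 − 0.105) − 1] = 80.67 / 65.94 = 1.223 mg/L.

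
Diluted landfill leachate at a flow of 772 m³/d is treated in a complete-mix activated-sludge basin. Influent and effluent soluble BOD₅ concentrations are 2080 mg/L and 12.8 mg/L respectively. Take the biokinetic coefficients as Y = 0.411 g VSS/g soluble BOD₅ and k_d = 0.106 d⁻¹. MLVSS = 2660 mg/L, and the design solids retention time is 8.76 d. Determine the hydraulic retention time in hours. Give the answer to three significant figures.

τ ≈ 34.8 h

From the SRT design equation V = Y Q (S₀−S) θ_c / [X (1 + k_d θ_c)] = 0.411 × 772 × (2080 − 12.8) × 8.76 / [2660 × (1 + 0.106 × 8.76)] = 5.75×10^6 / 5130 = 1120 m³.
HRT = V/Q = 1120 m³ / 772 m³·d⁻¹ = 1.451 d × 24 = 34.82 h.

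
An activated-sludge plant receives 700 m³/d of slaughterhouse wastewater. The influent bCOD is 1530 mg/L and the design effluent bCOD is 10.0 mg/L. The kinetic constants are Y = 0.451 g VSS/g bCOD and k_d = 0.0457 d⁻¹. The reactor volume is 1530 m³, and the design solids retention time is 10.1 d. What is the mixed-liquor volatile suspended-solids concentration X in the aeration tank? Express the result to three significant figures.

X ≈ 2170 mg/L

From V·X·(1 + k_d·θ_c) = Y·Q·(S₀ − S)·θ_c: X = 0.451 × 700 × (1530 − 10.0) × 10.1 / [1530 × (1 + 0.0457 × 10.1)] = 2167 mg/L.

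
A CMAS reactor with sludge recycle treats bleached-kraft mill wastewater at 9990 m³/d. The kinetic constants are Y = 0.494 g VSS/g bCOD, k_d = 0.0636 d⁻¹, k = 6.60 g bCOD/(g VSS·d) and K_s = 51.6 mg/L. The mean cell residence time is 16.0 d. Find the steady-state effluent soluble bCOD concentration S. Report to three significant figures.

From the Monod/SRT balance for a CMAS, S = K_s·(1+k_d θ_c)/[θ_c·(Y k − k_d) − 1] = 51.6 × (1 + 0.0636 × 16.0) / [16.0 × (0.494 × 6.60 − 0.0636) − 1] = 104.1 / 50.15 = 2.076 mg/L.

S ≈ 2.08 mg/L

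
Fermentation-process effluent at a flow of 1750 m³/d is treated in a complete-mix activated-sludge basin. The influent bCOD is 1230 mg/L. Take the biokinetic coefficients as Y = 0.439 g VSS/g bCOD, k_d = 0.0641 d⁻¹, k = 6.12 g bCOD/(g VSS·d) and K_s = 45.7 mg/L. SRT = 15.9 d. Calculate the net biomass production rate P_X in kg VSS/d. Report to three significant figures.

P_X ≈ 467 kg VSS/d

For a completely mixed reactor with recycle the Lawrence–McCarty relation gives S = K_s·(1 + k_d·θ_c) / [θ_c·(Y·k − k_d) − 1] = 45.7 × (1 + 0.0641 × 15.9) / [15.9 × (0.439 × 6.12 − 0.0641) − 1] = 92.28 / 40.70 = 2.267 mg/L.
Y_obs = Y / (1 + k_d θ_c) = 0.439 / (1 + 0.0641 × 15.9) = 0.439 / 2.019 = 0.2174.
Substrate removed = Q·(S₀ − S) = 1750 m³/d × (1230 − 2.27) g/m³ = 2.15×10^6 g/d = 2149 kg/d.
Biomass produced: P_X = Y_obs·Q·ΔS = 0.2174 × 2149 ≈ 467.1 kg VSS/d.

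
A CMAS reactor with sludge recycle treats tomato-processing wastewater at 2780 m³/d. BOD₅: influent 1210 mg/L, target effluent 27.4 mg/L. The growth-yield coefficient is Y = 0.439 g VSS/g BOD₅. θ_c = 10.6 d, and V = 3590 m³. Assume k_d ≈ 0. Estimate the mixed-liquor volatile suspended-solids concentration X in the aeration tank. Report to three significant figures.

X ≈ 4260 mg/L

From V·X = Y·Q·(S₀ − S)·θ_c (decay neglected): X = 0.439 × 2780 × (1210 − 27.4) × 10.6 / 3590 = 4261 mg/L.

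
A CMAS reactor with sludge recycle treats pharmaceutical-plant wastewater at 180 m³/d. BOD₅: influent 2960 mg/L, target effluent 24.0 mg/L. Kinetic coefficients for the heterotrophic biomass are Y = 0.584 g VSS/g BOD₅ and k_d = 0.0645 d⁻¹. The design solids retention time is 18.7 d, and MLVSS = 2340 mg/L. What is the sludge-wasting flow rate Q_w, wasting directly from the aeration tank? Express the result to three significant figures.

Steady-state biomass mass balance: V·X·(1 + k_d·θ_c) = Y·Q·(S₀ − S)·θ_c, so V = 0.584 × 180 × (2960 − 24.0) × 18.7 / [2340 × (1 + 0.0645 × 18.7)] = 5.77×10^6 / 5162 = 1118 m³.
Wasting from the aeration tank: Q_w = V / θ_c = 1118 / 18.7 = 59.78 m³/d.

Q_w ≈ 59.8 m³/d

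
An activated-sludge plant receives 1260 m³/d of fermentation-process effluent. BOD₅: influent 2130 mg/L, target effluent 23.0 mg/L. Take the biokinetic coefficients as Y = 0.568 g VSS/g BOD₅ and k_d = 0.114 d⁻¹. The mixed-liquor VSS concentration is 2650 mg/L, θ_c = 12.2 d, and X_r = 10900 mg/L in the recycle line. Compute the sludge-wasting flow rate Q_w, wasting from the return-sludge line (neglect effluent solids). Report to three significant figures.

Q_w ≈ 57.9 m³/d

Steady-state biomass mass balance: V·X·(1 + k_d·θ_c) = Y·Q·(S₀ − S)·θ_c, so V = 0.568 × 1260 × (2130 − 23.0) × 12.2 / [2650 × (1 + 0.114 × 12.2)] = 1.84×10^7 / 6336 = 2904 m³.
Wasting from the return line (neglecting effluent solids): Q_w = V·X / (θ_c·X_r) = 2904 × 2650 / (12.2 × 10900) = 57.86 m³/d.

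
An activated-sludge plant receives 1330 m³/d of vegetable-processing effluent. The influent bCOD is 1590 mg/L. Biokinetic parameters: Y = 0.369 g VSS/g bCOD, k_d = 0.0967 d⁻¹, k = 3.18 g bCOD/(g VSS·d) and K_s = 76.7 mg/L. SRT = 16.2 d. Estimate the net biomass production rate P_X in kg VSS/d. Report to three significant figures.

From the Monod/SRT balance for a CMAS, S = K_s·(1+k_d θ_c)/[θ_c·(Y k − k_d) − 1] = 76.7 × (1 + 0.0967 × 16.2) / [16.2 × (0.369 × 3.18 − 0.0967) − 1] = 196.9 / 16.44 = 11.97 mg/L.
The observed yield is Y_obs = Y/(1 + k_d·θ_c) = 0.369 / (1 + 0.0967 × 16.2) = 0.369 / 2.567 = 0.1438 g VSS per g bCOD removed.
Substrate removed = Q·(S₀ − S) = 1330 m³/d × (1590 − 12.0) g/m³ = 2.1×10^6 g/d = 2099 kg/d.
P_X = Y_obs · Q(S₀ − S) = 0.1438 × 2099 = 301.7 kg VSS/d.

P_X ≈ 302 kg VSS/d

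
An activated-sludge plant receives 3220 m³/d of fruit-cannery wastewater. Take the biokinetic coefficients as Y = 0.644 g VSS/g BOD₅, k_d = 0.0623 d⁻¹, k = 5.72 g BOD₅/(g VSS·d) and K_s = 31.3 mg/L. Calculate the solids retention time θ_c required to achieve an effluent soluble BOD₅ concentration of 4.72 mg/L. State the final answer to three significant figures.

At the target effluent, Y k S/(K_s+S) = 0.644×5.72×4.72/36.02 = 0.4827 d⁻¹.
1/θ_c = 0.4827 − 0.0623 = 0.4204 d⁻¹, so θ_c = 2.379 d.

θ_c ≈ 2.38 d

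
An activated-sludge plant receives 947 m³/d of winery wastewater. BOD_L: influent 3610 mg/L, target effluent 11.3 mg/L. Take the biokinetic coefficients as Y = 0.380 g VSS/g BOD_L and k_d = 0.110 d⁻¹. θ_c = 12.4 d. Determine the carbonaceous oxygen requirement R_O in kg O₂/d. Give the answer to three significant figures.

R_O ≈ 2630 kg O₂/d

Observed yield with endogenous decay: Y_obs = Y / (1 + k_d·θ_c) = 0.380 / (1 + 0.110 × 12.4) = 0.380 / 2.364 = 0.1607 g VSS/g BOD_L.
ΔS = 3610 − 11.3 = 3599 mg/L, so the substrate removal rate is 947 × 3599/1000 = 3408 kg BOD_L/d.
Biomass synthesised: P_X = Y_obs × 3408 = 547.8 kg VSS/d.
Carbonaceous O₂ demand = substrate oxidised − cell-mass equivalent = 3408 − 1.42 × 547.8 = 2630 kg O₂/d.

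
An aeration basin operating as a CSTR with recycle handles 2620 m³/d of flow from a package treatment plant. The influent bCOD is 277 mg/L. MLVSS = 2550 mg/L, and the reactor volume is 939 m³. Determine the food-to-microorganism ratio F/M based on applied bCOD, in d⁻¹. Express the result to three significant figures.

F/M = Q·S₀ / (V·X) = 2620 × 277 / (939.0 × 2550) = 0.3031 g bCOD·(g VSS·d)⁻¹.

F/M ≈ 0.303 d⁻¹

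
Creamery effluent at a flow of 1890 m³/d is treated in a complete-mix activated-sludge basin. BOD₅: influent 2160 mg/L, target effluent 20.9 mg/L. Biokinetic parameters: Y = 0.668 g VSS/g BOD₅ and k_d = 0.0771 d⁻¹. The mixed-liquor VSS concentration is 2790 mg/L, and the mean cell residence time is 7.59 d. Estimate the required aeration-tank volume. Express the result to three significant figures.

Steady-state biomass mass balance: V·X·(1 + k_d·θ_c) = Y·Q·(S₀ − S)·θ_c, so V = 0.668 × 1890 × (2160 − 20.9) × 7.59 / [2790 × (1 + 0.0771 × 7.59)] = 2.05×10^7 / 4423 = 4635 m³.

V ≈ 4630 m³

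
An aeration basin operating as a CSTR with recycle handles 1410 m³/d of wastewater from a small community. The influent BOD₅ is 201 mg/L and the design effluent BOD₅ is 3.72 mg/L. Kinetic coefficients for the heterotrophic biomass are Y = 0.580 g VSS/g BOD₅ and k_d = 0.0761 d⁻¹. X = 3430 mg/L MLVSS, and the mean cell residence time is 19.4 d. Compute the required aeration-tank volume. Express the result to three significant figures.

Rearranging the biomass balance for a CMAS with decay, V = Y·Q·ΔS·θ_c / [X·(1+k_d θ_c)] = 0.580 × 1410 × (201 − 3.72) × 19.4 / [3430 × (1 + 0.0761 × 19.4)] = 3.13×10^6 / 8494 = 368.5 m³.

V ≈ 368 m³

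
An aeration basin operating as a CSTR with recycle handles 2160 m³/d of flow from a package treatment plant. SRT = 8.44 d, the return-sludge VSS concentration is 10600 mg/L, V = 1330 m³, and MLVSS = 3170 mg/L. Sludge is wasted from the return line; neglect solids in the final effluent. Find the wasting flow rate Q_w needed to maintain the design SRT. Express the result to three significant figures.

θ_c = V·X/(Q_w·X_r) when wasting from the recycle, so Q_w = V·X/(θ_c·X_r) = 1330 × 3170 / (8.44 × 10600) = 47.13 m³/d.

Q_w ≈ 47.1 m³/d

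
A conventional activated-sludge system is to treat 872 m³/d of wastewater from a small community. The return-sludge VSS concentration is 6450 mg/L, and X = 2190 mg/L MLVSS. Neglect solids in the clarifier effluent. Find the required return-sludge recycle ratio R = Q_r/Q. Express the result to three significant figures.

Solids balance on the clarifier gives (1+R)X = R·X_r, so R = X/(X_r − X) = 2190 / (6450 − 2190) = 0.5141.

R ≈ 0.514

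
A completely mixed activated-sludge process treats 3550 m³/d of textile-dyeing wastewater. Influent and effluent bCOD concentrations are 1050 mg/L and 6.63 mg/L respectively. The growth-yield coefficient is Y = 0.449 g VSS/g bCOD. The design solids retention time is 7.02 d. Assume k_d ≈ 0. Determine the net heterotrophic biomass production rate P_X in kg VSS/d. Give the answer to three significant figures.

With endogenous decay neglected, the observed yield equals the true yield: Y_obs = Y = 0.449 g VSS/g bCOD.
Q·(S₀ − S) = 3550 × (1050 − 6.63) × 10⁻³ = 3704 kg/d removed.
P_X = Y_obs · Q(S₀ − S) = 0.4490 × 3704 = 1663 kg VSS/d.

P_X ≈ 1660 kg VSS/d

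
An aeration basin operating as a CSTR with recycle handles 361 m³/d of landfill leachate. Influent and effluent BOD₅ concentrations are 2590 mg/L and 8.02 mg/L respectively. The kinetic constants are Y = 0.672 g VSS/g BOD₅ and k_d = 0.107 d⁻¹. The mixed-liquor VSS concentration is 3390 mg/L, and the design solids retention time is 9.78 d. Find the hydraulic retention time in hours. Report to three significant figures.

τ ≈ 58.7 h

Steady-state biomass mass balance: V·X·(1 + k_d·θ_c) = Y·Q·(S₀ − S)·θ_c, so V = 0.672 × 361 × (2590 − 8.02) × 9.78 / [3390 × (1 + 0.107 × 9.78)] = 6.13×10^6 / 6937 = 883.0 m³.
Hydraulic retention time τ = V/Q = 883.0 / 361 = 2.446 d = 58.70 h.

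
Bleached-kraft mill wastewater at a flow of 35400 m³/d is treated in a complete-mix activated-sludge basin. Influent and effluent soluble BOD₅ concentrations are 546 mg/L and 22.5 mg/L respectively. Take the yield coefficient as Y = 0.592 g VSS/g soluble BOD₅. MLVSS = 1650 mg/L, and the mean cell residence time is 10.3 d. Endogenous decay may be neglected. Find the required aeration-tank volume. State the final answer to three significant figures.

Biomass mass balance (decay neglected): V·X = Y·Q·(S₀ − S)·θ_c, so V = 0.592 × 35400 × (546 − 22.5) × 10.3 / 1650 = 68485 m³.

V ≈ 68500 m³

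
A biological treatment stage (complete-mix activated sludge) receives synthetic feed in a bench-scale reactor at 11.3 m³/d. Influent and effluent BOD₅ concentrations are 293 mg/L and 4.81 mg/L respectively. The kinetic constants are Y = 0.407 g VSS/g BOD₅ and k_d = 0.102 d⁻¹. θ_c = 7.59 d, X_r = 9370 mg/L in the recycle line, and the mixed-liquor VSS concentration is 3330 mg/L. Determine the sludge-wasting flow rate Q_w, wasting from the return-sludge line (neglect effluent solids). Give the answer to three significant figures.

Rearranging the biomass balance for a CMAS with decay, V = Y·Q·ΔS·θ_c / [X·(1+k_d θ_c)] = 0.407 × 11.3 × (293 − 4.81) × 7.59 / [3330 × (1 + 0.102 × 7.59)] = 1.01×10^4 / 5908 = 1.703 m³.
Q_w = (V·X)/(θ_c X_r) = 1.703 × 3330 / (7.59 × 9370) = 0.07973 m³/d.

Q_w ≈ 0.0797 m³/d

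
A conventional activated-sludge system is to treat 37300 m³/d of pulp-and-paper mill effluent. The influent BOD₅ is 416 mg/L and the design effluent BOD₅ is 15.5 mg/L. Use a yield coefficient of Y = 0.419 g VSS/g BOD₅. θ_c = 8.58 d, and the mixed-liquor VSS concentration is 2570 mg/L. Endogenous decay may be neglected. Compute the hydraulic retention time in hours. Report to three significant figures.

τ ≈ 13.4 h

With k_d = 0 the design equation reduces to V = Y Q (S₀−S) θ_c / X = 0.419 × 37300 × (416 − 15.5) × 8.58 / 2570 = 20897 m³.
Hydraulic retention time τ = V/Q = 20897 / 37300 = 0.5602 d = 13.45 h.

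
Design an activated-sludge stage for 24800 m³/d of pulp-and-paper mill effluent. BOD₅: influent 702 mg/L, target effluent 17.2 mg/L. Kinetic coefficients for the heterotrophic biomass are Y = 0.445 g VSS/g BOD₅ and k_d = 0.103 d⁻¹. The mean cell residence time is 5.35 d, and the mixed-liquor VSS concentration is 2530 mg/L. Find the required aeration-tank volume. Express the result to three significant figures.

From the SRT design equation V = Y Q (S₀−S) θ_c / [X (1 + k_d θ_c)] = 0.445 × 24800 × (702 − 17.2) × 5.35 / [2530 × (1 + 0.103 × 5.35)] = 4.04×10^7 / 3924 = 10303 m³.

V ≈ 10300 m³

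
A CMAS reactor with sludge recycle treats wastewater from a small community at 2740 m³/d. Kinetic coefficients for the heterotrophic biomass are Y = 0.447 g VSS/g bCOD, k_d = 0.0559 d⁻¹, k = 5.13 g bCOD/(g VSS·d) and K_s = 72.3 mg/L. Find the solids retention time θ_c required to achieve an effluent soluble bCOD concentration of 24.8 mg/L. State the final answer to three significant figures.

θ_c ≈ 1.89 d

At the target effluent, Y k S/(K_s+S) = 0.447×5.13×24.8/97.10 = 0.5857 d⁻¹.
Then 1/θ_c = μ − k_d = 0.5857 − 0.0559 = 0.5298 d⁻¹, giving θ_c = 1.888 d.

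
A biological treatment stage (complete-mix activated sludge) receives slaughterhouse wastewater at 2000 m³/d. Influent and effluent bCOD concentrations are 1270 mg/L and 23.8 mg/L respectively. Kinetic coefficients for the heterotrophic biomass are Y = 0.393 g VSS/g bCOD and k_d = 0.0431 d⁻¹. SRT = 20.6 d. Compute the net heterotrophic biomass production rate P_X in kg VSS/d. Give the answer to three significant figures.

P_X ≈ 519 kg VSS/d

Observed yield with endogenous decay: Y_obs = Y / (1 + k_d·θ_c) = 0.393 / (1 + 0.0431 × 20.6) = 0.393 / 1.888 = 0.2082 g VSS/g bCOD.
Mass of bCOD removed per day: Q(S₀ − S) = 2000 × 1246 g/m³ = 2492 kg/d.
So the net sludge growth is P_X = 0.2082 × 2492 = 518.8 kg VSS/d.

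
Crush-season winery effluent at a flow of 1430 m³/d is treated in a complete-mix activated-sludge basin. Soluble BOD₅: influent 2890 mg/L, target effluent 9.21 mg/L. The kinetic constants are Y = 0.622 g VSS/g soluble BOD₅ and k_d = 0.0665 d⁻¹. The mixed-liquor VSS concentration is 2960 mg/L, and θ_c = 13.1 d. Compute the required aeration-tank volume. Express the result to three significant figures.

V ≈ 6060 m³

From the SRT design equation V = Y Q (S₀−S) θ_c / [X (1 + k_d θ_c)] = 0.622 × 1430 × (2890 − 9.21) × 13.1 / [2960 × (1 + 0.0665 × 13.1)] = 3.36×10^7 / 5539 = 6061 m³.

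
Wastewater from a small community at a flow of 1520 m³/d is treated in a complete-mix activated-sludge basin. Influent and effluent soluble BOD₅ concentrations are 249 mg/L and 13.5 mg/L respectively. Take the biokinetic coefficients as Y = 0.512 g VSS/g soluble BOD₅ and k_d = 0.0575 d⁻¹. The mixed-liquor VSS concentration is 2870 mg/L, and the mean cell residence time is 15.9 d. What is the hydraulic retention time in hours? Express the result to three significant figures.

Steady-state biomass mass balance: V·X·(1 + k_d·θ_c) = Y·Q·(S₀ − S)·θ_c, so V = 0.512 × 1520 × (249 − 13.5) × 15.9 / [2870 × (1 + 0.0575 × 15.9)] = 2.91×10^6 / 5494 = 530.4 m³.
Hydraulic retention time τ = V/Q = 530.4 / 1520 = 0.3490 d = 8.375 h.

τ ≈ 8.38 h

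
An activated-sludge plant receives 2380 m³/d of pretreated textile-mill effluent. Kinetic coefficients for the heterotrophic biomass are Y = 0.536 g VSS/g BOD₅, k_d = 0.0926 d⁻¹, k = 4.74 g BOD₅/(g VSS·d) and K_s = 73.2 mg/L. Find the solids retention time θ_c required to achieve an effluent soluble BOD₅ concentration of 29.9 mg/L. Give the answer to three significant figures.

θ_c ≈ 1.55 d

From 1/θ_c = Y·k·S/(K_s + S) − k_d: Y·k·S/(K_s+S) = 0.536 × 4.74 × 29.9 / (73.2 + 29.9) = 0.7368 d⁻¹.
1/θ_c = 0.7368 − 0.0926 = 0.6442 d⁻¹, so θ_c = 1.552 d.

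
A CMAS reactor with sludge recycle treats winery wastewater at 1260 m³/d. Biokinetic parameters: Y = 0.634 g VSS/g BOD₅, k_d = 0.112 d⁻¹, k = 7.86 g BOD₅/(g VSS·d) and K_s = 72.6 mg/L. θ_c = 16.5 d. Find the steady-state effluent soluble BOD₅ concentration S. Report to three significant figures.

Effluent substrate depends only on kinetics and SRT: S = K_s(1 + k_d θ_c) / [θ_c(Yk − k_d) − 1] = 72.6 × (1 + 0.112 × 16.5) / [16.5 × (0.634 × 7.86 − 0.112) − 1] = 206.8 / 79.38 = 2.605 mg/L.

S ≈ 2.60 mg/L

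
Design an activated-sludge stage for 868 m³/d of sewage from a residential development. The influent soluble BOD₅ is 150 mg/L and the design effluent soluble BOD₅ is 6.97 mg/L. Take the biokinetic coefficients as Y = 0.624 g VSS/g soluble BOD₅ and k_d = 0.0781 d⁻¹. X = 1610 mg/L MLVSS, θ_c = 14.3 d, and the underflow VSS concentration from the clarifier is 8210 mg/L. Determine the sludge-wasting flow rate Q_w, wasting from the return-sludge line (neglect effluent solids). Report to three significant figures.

Q_w ≈ 4.46 m³/d

Steady-state biomass mass balance: V·X·(1 + k_d·θ_c) = Y·Q·(S₀ − S)·θ_c, so V = 0.624 × 868 × (150 − 6.97) × 14.3 / [1610 × (1 + 0.0781 × 14.3)] = 1.11×10^6 / 3408 = 325.1 m³.
Wasting from the return line (neglecting effluent solids): Q_w = V·X / (θ_c·X_r) = 325.1 × 1610 / (14.3 × 8210) = 4.458 m³/d.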